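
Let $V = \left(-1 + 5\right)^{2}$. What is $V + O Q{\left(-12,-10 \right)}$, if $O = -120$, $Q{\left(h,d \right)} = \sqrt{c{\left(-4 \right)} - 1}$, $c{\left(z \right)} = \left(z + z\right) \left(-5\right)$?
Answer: $16 - 120 \sqrt{39} \approx -733.4$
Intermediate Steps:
$c{\left(z \right)} = - 10 z$ ($c{\left(z \right)} = 2 z \left(-5\right) = - 10 z$)
$Q{\left(h,d \right)} = \sqrt{39}$ ($Q{\left(h,d \right)} = \sqrt{\left(-10\right) \left(-4\right) - 1} = \sqrt{40 - 1} = \sqrt{39}$)
$V = 16$ ($V = 4^{2} = 16$)
$V + O Q{\left(-12,-10 \right)} = 16 - 120 \sqrt{39}$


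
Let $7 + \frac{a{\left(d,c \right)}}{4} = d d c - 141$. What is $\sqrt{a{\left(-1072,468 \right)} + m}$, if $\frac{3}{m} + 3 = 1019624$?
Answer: $\frac{\sqrt{2327284360712860319}}{32891} \approx 46382.0$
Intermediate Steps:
$m = \frac{3}{1019621}$ ($m = \frac{3}{-3 + 1019624} = \frac{3}{1019621} \approx 2.9423 \cdot 10^{-6}$)
$a{\left(d,c \right)} = -592 + 4 c d^{2}$ ($a{\left(d,c \right)} = -28 + 4 \left(d d c - 141\right) = -28 + 4 \left(d^{2} c - 141\right) = -28 + 4 \left(c d^{2} - 141\right) = -28 + 4 \left(-141 + c d^{2}\right) = -28 + \left(-564 + 4 c d^{2}\right) = -592 + 4 c d^{2}$)
$\sqrt{a{\left(-1072,468 \right)} + m} = \sqrt{\left(-592 + 4 \cdot 468 \left(-1072\right)^{2}\right) + \frac{3}{1019621}} = \sqrt{\left(-592 + 4 \cdot 468 \cdot 1149184\right) + \frac{3}{1019621}} = \sqrt{\left(-592 + 2151272448\right) + \frac{3}{1019621}} = \sqrt{2151271856 + \frac{3}{1019621}} = \sqrt{\frac{2193481961086579}{1019621}} = \frac{\sqrt{2327284360712860319}}{32891}$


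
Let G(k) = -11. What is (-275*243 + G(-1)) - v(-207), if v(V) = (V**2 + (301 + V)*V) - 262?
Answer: -89965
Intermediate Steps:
v(V) = -262 + V**2 + V*(301 + V) (v(V) = (V**2 + V*(301 + V)) - 262 = -262 + V**2 + V*(301 + V))
(-275*243 + G(-1)) - v(-207) = (-275*243 - 11) - (-262 + 2*(-207)**2 + 301*(-207)) = (-66825 - 11) - (-262 + 2*42849 - 62307) = -66836 - (-262 + 85698 - 62307) = -66836 - 1*23129 = -66836 - 23129 = -89965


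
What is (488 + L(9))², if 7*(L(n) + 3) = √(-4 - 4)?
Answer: 11526017/49 + 1940*I*√2/7 ≈ 2.3522e+5 + 391.94*I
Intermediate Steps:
L(n) = -3 + 2*I*√2/7 (L(n) = -3 + √(-4 - 4)/7 = -3 + √(-8)/7 = -3 + (2*I*√2)/7 = -3 + 2*I*√2/7)
(488 + L(9))² = (488 + (-3 + 2*I*√2/7))² = (485 + 2*I*√2/7)²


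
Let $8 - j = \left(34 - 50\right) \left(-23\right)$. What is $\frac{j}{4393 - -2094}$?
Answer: $- \frac{360}{6487} \approx -0.055496$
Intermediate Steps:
$j = -360$ ($j = 8 - \left(34 - 50\right) \left(-23\right) = 8 - \left(-16\right) \left(-23\right) = 8 - 368 = -360$)
$\frac{j}{4393 - -2094} = - \frac{360}{4393 - -2094} = - \frac{360}{4393 + 2094} = - \frac{360}{6487}$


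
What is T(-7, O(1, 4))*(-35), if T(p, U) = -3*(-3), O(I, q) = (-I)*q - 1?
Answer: -315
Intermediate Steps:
O(I, q) = -1 - I*q (O(I, q) = -I*q - 1 = -1 - I*q)
T(p, U) = 9
T(-7, O(1, 4))*(-35) = 9*(-35) = -315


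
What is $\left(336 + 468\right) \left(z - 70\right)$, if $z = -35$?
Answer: $-84420$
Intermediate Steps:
$\left(336 + 468\right) \left(z - 70\right) = \left(336 + 468\right) \left(-35 - 70\right) = 804 \left(-105\right) = -84420$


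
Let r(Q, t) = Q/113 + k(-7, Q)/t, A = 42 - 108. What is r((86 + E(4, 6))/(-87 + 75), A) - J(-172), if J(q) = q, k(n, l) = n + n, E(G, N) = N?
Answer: 641926/3729 ≈ 172.14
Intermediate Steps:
k(n, l) = 2*n
A = -66
r(Q, t) = -14/t + Q/113 (r(Q, t) = Q/113 + (2*(-7))/t = Q*(1/113) - 14/t = Q/113 - 14/t = -14/t + Q/113)
r((86 + E(4, 6))/(-87 + 75), A) - J(-172) = (-14/(-66) + ((86 + 6)/(-87 + 75))/113) - 1*(-172) = (-14*(-1/66) + (92/(-12))/113) + 172 = (7/33 + (92*(-1/12))/113) + 172 = (7/33 + (1/113)*(-23/3)) + 172 = (7/33 - 23/339) + 172 = 538/3729 + 172 = 641926/3729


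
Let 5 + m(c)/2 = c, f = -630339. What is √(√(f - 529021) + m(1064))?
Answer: √(2118 + 8*I*√18115) ≈ 47.402 + 11.357*I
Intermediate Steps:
m(c) = -10 + 2*c
√(√(f - 529021) + m(1064)) = √(√(-630339 - 529021) + (-10 + 2*1064)) = √(√(-1159360) + (-10 + 2128)) = √(8*I*√18115 + 2118) = √(2118 + 8*I*√18115)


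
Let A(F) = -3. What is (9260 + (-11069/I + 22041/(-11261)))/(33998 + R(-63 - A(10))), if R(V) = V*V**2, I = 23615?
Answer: -72407438314/1423515340795 ≈ -0.050865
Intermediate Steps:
R(V) = V**3
(9260 + (-11069/I + 22041/(-11261)))/(33998 + R(-63 - A(10))) = (9260 + (-11069/23615 + 22041/(-11261)))/(33998 + (-63 - 1*(-3))**3) = (9260 + (-11069*1/23615 + 22041*(-1/11261)))/(33998 + (-63 + 3)**3) = (9260 + (-11069/23615 - 22041/11261))/(33998 + (-60)**3) = (9260 - 645146224/265928515)/(33998 - 216000) = (2461852902676/265928515)/(-182002) = (2461852902676/265928515)*(-1/182002) = -72407438314/1423515340795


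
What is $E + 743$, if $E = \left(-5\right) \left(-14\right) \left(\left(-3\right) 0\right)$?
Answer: $743$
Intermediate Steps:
$E = 0$ ($E = 70 \cdot 0 = 0$)
$E + 743 = 0 + 743 = 743$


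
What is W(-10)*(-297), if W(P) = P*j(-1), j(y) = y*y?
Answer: 2970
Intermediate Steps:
j(y) = y²
W(P) = P (W(P) = P*(-1)² = P*1 = P)
W(-10)*(-297) = -10*(-297) = 2970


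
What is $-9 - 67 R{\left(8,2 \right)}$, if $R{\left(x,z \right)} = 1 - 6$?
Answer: $326$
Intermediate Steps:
$R{\left(x,z \right)} = -5$
$-9 - 67 R{\left(8,2 \right)} = -9 - -335 = -9 + 335 = 326$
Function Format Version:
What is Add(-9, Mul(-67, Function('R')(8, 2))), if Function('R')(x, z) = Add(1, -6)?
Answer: 326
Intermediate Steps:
Function('R')(x, z) = -5
Add(-9, Mul(-67, Function('R')(8, 2))) = Add(-9, Mul(-67, -5)) = Add(-9, 335) = 326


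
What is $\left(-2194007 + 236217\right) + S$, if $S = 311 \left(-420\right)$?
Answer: $-2088410$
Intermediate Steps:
$S = -130620$
$\left(-2194007 + 236217\right) + S = \left(-2194007 + 236217\right) - 130620 = -1957790 - 130620 = -2088410$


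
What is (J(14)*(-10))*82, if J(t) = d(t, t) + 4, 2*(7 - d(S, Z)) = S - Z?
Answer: -9020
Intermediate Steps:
d(S, Z) = 7 + Z/2 - S/2 (d(S, Z) = 7 - (S - Z)/2 = 7 + (Z/2 - S/2) = 7 + Z/2 - S/2)
J(t) = 11 (J(t) = (7 + t/2 - t/2) + 4 = 7 + 4 = 11)
(J(14)*(-10))*82 = (11*(-10))*82 = -110*82 = -9020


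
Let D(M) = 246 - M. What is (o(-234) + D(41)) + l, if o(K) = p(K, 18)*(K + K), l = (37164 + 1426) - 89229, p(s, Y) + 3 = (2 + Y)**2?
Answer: -236230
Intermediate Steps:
p(s, Y) = -3 + (2 + Y)**2
l = -50639 (l = 38590 - 89229 = -50639)
o(K) = 794*K (o(K) = (-3 + (2 + 18)**2)*(K + K) = (-3 + 20**2)*(2*K) = (-3 + 400)*(2*K) = 397*(2*K) = 794*K)
(o(-234) + D(41)) + l = (794*(-234) + (246 - 1*41)) - 50639 = (-185796 + (246 - 41)) - 50639 = (-185796 + 205) - 50639 = -185591 - 50639 = -236230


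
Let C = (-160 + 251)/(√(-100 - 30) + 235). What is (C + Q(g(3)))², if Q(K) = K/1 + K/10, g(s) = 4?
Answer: 70195836279/3064176025 - 48220354*I*√130/3064176025 ≈ 22.909 - 0.17943*I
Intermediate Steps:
Q(K) = 11*K/10 (Q(K) = K*1 + K*(⅒) = K + K/10 = 11*K/10)
C = 91/(235 + I*√130) (C = 91/(√(-130) + 235) = 91/(I*√130 + 235) = 91/(235 + I*√130) ≈ 0.38632 - 0.018744*I)
(C + Q(g(3)))² = ((4277/11071 - 91*I*√130/55355) + (11/10)*4)² = ((4277/11071 - 91*I*√130/55355) + 22/5)² = (264947/55355 - 91*I*√130/55355)²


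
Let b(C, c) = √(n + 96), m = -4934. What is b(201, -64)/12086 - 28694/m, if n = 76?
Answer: 14347/2467 + √43/6043 ≈ 5.8167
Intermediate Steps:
b(C, c) = 2*√43 (b(C, c) = √(76 + 96) = √172 = 2*√43)
b(201, -64)/12086 - 28694/m = (2*√43)/12086 - 28694/(-4934) = (2*√43)*(1/12086) - 28694*(-1/4934) = √43/6043 + 14347/2467 = 14347/2467 + √43/6043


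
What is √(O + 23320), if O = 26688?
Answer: 2*√12502 ≈ 223.62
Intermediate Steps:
√(O + 23320) = √(26688 + 23320) = √50008 = 2*√12502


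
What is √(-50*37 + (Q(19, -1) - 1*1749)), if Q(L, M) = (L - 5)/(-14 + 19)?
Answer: I*√89905/5 ≈ 59.968*I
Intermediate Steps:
Q(L, M) = -1 + L/5 (Q(L, M) = (-5 + L)/5 = (-5 + L)*(⅕) = -1 + L/5)
√(-50*37 + (Q(19, -1) - 1*1749)) = √(-50*37 + ((-1 + (⅕)*19) - 1*1749)) = √(-1850 + ((-1 + 19/5) - 1749)) = √(-1850 + (14/5 - 1749)) = √(-1850 - 8731/5) = √(-17981/5) = I*√89905/5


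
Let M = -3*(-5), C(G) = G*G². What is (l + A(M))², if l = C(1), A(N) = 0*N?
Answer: 1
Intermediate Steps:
C(G) = G³
M = 15
A(N) = 0
l = 1 (l = 1³ = 1)
(l + A(M))² = (1 + 0)² = 1² = 1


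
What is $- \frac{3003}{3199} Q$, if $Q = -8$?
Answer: $\frac{3432}{457} \approx 7.5098$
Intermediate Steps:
$- \frac{3003}{3199} Q = - \frac{3003}{3199} \left(-8\right) = \left(-3003\right) \frac{1}{3199} \left(-8\right) = \left(- \frac{429}{457}\right) \left(-8\right) = \frac{3432}{457}$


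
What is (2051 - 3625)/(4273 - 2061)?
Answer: -787/1106 ≈ -0.71157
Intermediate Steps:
(2051 - 3625)/(4273 - 2061) = -1574/2212 = -1574*1/2212 = -787/1106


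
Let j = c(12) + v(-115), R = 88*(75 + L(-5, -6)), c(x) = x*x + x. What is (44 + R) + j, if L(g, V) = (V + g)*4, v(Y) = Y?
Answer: 2813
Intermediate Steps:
c(x) = x + x² (c(x) = x² + x = x + x²)
L(g, V) = 4*V + 4*g
R = 2728 (R = 88*(75 + (4*(-6) + 4*(-5))) = 88*(75 + (-24 - 20)) = 88*(75 - 44) = 88*31 = 2728)
j = 41 (j = 12*(1 + 12) - 115 = 12*13 - 115 = 156 - 115 = 41)
(44 + R) + j = (44 + 2728) + 41 = 2772 + 41 = 2813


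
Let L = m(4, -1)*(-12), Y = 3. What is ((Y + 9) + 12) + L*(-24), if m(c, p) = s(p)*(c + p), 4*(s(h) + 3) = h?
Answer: -2784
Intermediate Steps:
s(h) = -3 + h/4
m(c, p) = (-3 + p/4)*(c + p)
L = 117 (L = ((-12 - 1)*(4 - 1)/4)*(-12) = ((1/4)*(-13)*3)*(-12) = -39/4*(-12) = 117)
((Y + 9) + 12) + L*(-24) = ((3 + 9) + 12) + 117*(-24) = (12 + 12) - 2808 = 24 - 2808 = -2784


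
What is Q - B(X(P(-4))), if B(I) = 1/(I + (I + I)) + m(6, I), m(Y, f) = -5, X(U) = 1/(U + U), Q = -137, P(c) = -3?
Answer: -130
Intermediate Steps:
X(U) = 1/(2*U)
B(I) = -5 + 1/(3*I) (B(I) = 1/(I + (I + I)) - 5 = 1/(I + 2*I) - 5 = 1/(3*I) - 5 = -5 + 1/(3*I))
Q - B(X(P(-4))) = -137 - (-5 + 1/(3*(((½)/(-3))))) = -137 - (-5 + 1/(3*(((½)*(-⅓))))) = -137 - (-5 + 1/(3*(-⅙))) = -137 - (-5 + (⅓)*(-6)) = -137 - (-5 - 2) = -137 - 1*(-7) = -137 + 7 = -130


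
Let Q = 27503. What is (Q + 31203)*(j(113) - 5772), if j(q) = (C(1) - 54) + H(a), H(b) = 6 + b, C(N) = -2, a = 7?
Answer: -341375390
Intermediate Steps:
j(q) = -43 (j(q) = (-2 - 54) + (6 + 7) = -56 + 13 = -43)
(Q + 31203)*(j(113) - 5772) = (27503 + 31203)*(-43 - 5772) = 58706*(-5815) = -341375390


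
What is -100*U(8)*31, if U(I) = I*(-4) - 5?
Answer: 114700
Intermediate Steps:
U(I) = -5 - 4*I (U(I) = -4*I - 5 = -5 - 4*I)
-100*U(8)*31 = -100*(-5 - 4*8)*31 = -100*(-5 - 32)*31 = -100*(-37)*31 = 3700*31 = 114700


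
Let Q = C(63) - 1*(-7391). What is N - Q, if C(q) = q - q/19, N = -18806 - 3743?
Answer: -569994/19 ≈ -30000.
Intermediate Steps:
N = -22549
C(q) = 18*q/19 (C(q) = q - q/19 = 18*q/19)
Q = 141563/19 (Q = (18/19)*63 - 1*(-7391) = 1134/19 + 7391 = 141563/19 ≈ 7450.7)
N - Q = -22549 - 1*141563/19 = -22549 - 141563/19 = -569994/19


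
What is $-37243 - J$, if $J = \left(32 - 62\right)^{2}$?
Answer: $-38143$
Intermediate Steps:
$J = 900$ ($J = \left(-30\right)^{2} = 900$)
$-37243 - J = -37243 - 900 = -38143$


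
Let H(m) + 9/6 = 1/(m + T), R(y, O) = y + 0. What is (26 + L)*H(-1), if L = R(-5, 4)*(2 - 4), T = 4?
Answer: -42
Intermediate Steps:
R(y, O) = y
H(m) = -3/2 + 1/(4 + m) (H(m) = -3/2 + 1/(m + 4) = -3/2 + 1/(4 + m))
L = 10 (L = -5*(2 - 4) = -5*(-2) = 10)
(26 + L)*H(-1) = (26 + 10)*((-10 - 3*(-1))/(2*(4 - 1))) = 36*((½)*(-10 + 3)/3) = 36*((½)*(⅓)*(-7)) = 36*(-7/6) = -42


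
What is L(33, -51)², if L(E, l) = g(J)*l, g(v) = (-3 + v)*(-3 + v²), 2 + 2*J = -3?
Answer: 53187849/64 ≈ 8.3106e+5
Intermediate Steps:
J = -5/2 (J = -1 + (½)*(-3) = -1 - 3/2 = -5/2 ≈ -2.5000)
L(E, l) = -143*l/8 (L(E, l) = (9 + (-5/2)³ - 3*(-5/2) - 3*(-5/2)²)*l = (9 - 125/8 + 15/2 - 3*25/4)*l = (9 - 125/8 + 15/2 - 75/4)*l = -143*l/8)
L(33, -51)² = (-143/8*(-51))² = (7293/8)² = 53187849/64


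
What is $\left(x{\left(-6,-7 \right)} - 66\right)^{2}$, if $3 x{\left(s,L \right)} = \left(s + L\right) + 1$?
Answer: $4900$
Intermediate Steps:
$x{\left(s,L \right)} = \frac{1}{3} + \frac{L}{3} + \frac{s}{3}$ ($x{\left(s,L \right)} = \frac{\left(s + L\right) + 1}{3} = \frac{\left(L + s\right) + 1}{3} = \frac{1 + L + s}{3} = \frac{1}{3} + \frac{L}{3} + \frac{s}{3}$)
$\left(x{\left(-6,-7 \right)} - 66\right)^{2} = \left(\left(\frac{1}{3} + \frac{1}{3} \left(-7\right) + \frac{1}{3} \left(-6\right)\right) - 66\right)^{2} = \left(\left(\frac{1}{3} - \frac{7}{3} - 2\right) - 66\right)^{2} = \left(-4 - 66\right)^{2} = \left(-70\right)^{2} = 4900$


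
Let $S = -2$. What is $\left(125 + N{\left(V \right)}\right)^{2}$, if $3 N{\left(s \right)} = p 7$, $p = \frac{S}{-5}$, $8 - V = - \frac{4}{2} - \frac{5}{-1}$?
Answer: $\frac{3568321}{225} \approx 15859.0$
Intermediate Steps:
$V = 5$ ($V = 8 - \left(- \frac{4}{2} - \frac{5}{-1}\right) = 8 - \left(\left(-4\right) \frac{1}{2} - -5\right) = 8 - \left(-2 + 5\right) = 8 - 3 = 5$)
$p = \frac{2}{5}$ ($p = - \frac{2}{-5} = \left(-2\right) \left(- \frac{1}{5}\right) = \frac{2}{5} \approx 0.4$)
$N{\left(s \right)} = \frac{14}{15}$ ($N{\left(s \right)} = \frac{\frac{2}{5} \cdot 7}{3} = \frac{1}{3} \cdot \frac{14}{5} = \frac{14}{15}$)
$\left(125 + N{\left(V \right)}\right)^{2} = \left(125 + \frac{14}{15}\right)^{2} = \left(\frac{1889}{15}\right)^{2} = \frac{3568321}{225}$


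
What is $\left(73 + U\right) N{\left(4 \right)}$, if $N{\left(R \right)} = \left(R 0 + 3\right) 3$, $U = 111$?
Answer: $1656$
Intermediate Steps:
$N{\left(R \right)} = 9$ ($N{\left(R \right)} = \left(0 + 3\right) 3 = 3 \cdot 3 = 9$)
$\left(73 + U\right) N{\left(4 \right)} = \left(73 + 111\right) 9 = 184 \cdot 9 = 1656$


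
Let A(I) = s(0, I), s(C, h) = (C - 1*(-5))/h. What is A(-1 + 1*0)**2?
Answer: 25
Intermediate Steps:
s(C, h) = (5 + C)/h (s(C, h) = (C + 5)/h = (5 + C)/h)
A(I) = 5/I (A(I) = (5 + 0)/I = 5/I)
A(-1 + 1*0)**2 = (5/(-1 + 1*0))**2 = (5/(-1 + 0))**2 = (5/(-1))**2 = (5*(-1))**2 = (-5)**2 = 25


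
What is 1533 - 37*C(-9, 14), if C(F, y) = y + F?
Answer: 1348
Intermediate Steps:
C(F, y) = F + y
1533 - 37*C(-9, 14) = 1533 - 37*(-9 + 14) = 1533 - 37*5 = 1533 - 185 = 1348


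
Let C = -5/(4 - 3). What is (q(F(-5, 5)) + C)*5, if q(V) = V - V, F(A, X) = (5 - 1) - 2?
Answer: -25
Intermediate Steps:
F(A, X) = 2 (F(A, X) = 4 - 2 = 2)
C = -5 (C = -5/1 = 1*(-5) = -5)
q(V) = 0
(q(F(-5, 5)) + C)*5 = (0 - 5)*5 = -5*5 = -25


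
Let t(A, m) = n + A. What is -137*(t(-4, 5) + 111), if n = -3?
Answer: -14248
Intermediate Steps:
t(A, m) = -3 + A
-137*(t(-4, 5) + 111) = -137*((-3 - 4) + 111) = -137*(-7 + 111) = -137*104 = -14248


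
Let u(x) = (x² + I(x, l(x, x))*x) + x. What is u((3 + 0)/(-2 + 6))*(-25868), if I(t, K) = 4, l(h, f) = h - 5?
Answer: -446223/4 ≈ -1.1156e+5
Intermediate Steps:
l(h, f) = -5 + h
u(x) = x² + 5*x (u(x) = (x² + 4*x) + x = x² + 5*x)
u((3 + 0)/(-2 + 6))*(-25868) = (((3 + 0)/(-2 + 6))*(5 + (3 + 0)/(-2 + 6)))*(-25868) = ((3/4)*(5 + 3/4))*(-25868) = ((3*(¼))*(5 + 3*(¼)))*(-25868) = (3*(5 + ¾)/4)*(-25868) = ((¾)*(23/4))*(-25868) = (69/16)*(-25868) = -446223/4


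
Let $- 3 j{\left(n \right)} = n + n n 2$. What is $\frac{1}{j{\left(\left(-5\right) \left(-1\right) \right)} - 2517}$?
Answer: $- \frac{3}{7606} \approx -0.00039443$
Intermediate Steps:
$j{\left(n \right)} = - \frac{2 n^{2}}{3} - \frac{n}{3}$ ($j{\left(n \right)} = - \frac{n + n n 2}{3} = - \frac{n + n^{2} \cdot 2}{3} = - \frac{n + 2 n^{2}}{3} = - \frac{2 n^{2}}{3} - \frac{n}{3}$)
$\frac{1}{j{\left(\left(-5\right) \left(-1\right) \right)} - 2517} = \frac{1}{- \frac{\left(-5\right) \left(-1\right) \left(1 + 2 \left(\left(-5\right) \left(-1\right)\right)\right)}{3} - 2517} = \frac{1}{\left(- \frac{1}{3}\right) 5 \left(1 + 2 \cdot 5\right) - 2517} = \frac{1}{\left(- \frac{1}{3}\right) 5 \left(1 + 10\right) - 2517} = \frac{1}{\left(- \frac{1}{3}\right) 5 \cdot 11 - 2517} = \frac{1}{- \frac{55}{3} - 2517} = \frac{1}{- \frac{7606}{3}} = - \frac{3}{7606}$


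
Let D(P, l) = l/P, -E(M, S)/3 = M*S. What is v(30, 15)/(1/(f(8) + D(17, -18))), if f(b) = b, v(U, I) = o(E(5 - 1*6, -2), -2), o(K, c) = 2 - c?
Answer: 472/17 ≈ 27.765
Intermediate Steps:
E(M, S) = -3*M*S
v(U, I) = 4 (v(U, I) = 2 - 1*(-2) = 2 + 2 = 4)
v(30, 15)/(1/(f(8) + D(17, -18))) = 4/(1/(8 - 18/17)) = 4/(1/(118/17)) = 4/(17/118) = 4*(118/17) = 472/17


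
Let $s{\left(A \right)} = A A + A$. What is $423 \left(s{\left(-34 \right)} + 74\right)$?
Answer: $505908$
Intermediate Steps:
$s{\left(A \right)} = A + A^{2}$ ($s{\left(A \right)} = A^{2} + A = A + A^{2}$)
$423 \left(s{\left(-34 \right)} + 74\right) = 423 \left(- 34 \left(1 - 34\right) + 74\right) = 423 \left(\left(-34\right) \left(-33\right) + 74\right) = 423 \left(1122 + 74\right) = 423 \cdot 1196 = 505908$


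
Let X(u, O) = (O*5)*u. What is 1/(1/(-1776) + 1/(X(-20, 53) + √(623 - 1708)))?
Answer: -7400766640/5563429 + 350464*I*√1085/5563429 ≈ -1330.3 + 2.075*I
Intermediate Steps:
X(u, O) = 5*O*u (X(u, O) = (5*O)*u = 5*O*u)
1/(1/(-1776) + 1/(X(-20, 53) + √(623 - 1708))) = 1/(1/(-1776) + 1/(5*53*(-20) + √(623 - 1708))) = 1/(-1/1776 + 1/(-5300 + √(-1085))) = 1/(-1/1776 + 1/(-5300 + I*√1085))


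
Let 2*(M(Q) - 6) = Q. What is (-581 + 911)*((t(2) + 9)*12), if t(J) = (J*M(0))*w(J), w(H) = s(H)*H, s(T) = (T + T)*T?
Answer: 795960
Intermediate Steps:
s(T) = 2*T**2 (s(T) = (2*T)*T = 2*T**2)
M(Q) = 6 + Q/2
w(H) = 2*H**3 (w(H) = (2*H**2)*H = 2*H**3)
t(J) = 12*J**4 (t(J) = (J*(6 + (1/2)*0))*(2*J**3) = (J*(6 + 0))*(2*J**3) = (J*6)*(2*J**3) = (6*J)*(2*J**3) = 12*J**4)
(-581 + 911)*((t(2) + 9)*12) = (-581 + 911)*((12*2**4 + 9)*12) = 330*((12*16 + 9)*12) = 330*((192 + 9)*12) = 330*(201*12) = 330*2412 = 795960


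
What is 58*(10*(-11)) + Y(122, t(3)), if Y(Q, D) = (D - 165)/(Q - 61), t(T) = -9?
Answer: -389354/61 ≈ -6382.9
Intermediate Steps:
Y(Q, D) = (-165 + D)/(-61 + Q)
58*(10*(-11)) + Y(122, t(3)) = 58*(10*(-11)) + (-165 - 9)/(-61 + 122) = 58*(-110) - 174/61 = -6380 + (1/61)*(-174) = -6380 - 174/61 = -389354/61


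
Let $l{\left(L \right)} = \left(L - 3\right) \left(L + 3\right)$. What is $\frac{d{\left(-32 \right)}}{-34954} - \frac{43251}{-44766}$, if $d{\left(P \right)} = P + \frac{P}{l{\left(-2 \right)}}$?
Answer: $\frac{1260784553}{1303958970} \approx 0.96689$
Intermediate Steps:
$l{\left(L \right)} = \left(-3 + L\right) \left(3 + L\right)$
$d{\left(P \right)} = \frac{4 P}{5}$ ($d{\left(P \right)} = P + \frac{P}{-9 + \left(-2\right)^{2}} = P + \frac{P}{-9 + 4} = P + \frac{P}{-5} = P + P \left(- \frac{1}{5}\right) = P - \frac{P}{5} = \frac{4 P}{5}$)
$\frac{d{\left(-32 \right)}}{-34954} - \frac{43251}{-44766} = \frac{\frac{4}{5} \left(-32\right)}{-34954} - \frac{43251}{-44766} = \left(- \frac{128}{5}\right) \left(- \frac{1}{34954}\right) - - \frac{14417}{14922} = \frac{64}{87385} + \frac{14417}{14922} = \frac{1260784553}{1303958970}$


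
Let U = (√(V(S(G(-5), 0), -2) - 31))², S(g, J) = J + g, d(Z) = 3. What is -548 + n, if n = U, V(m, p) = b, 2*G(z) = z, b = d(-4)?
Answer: -576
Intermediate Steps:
b = 3
G(z) = z/2
V(m, p) = 3
U = -28 (U = (√(3 - 31))² = (√(-28))² = (2*I*√7)² = -28)
n = -28
-548 + n = -548 - 28 = -576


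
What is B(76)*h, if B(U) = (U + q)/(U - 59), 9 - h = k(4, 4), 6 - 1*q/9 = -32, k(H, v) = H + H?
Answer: 418/17 ≈ 24.588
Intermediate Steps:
k(H, v) = 2*H
q = 342 (q = 54 - 9*(-32) = 54 + 288 = 342)
h = 1 (h = 9 - 2*4 = 9 - 1*8 = 9 - 8 = 1)
B(U) = (342 + U)/(-59 + U) (B(U) = (U + 342)/(U - 59) = (342 + U)/(-59 + U))
B(76)*h = ((342 + 76)/(-59 + 76))*1 = (418/17)*1 = 418/17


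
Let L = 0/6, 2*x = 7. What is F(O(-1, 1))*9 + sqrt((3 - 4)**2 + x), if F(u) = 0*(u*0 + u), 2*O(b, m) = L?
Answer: 3*sqrt(2)/2 ≈ 2.1213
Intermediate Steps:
x = 7/2 (x = (1/2)*7 = 7/2 ≈ 3.5000)
L = 0 (L = 0*(1/6) = 0)
O(b, m) = 0 (O(b, m) = (1/2)*0 = 0)
F(u) = 0 (F(u) = 0*(0 + u) = 0*u = 0)
F(O(-1, 1))*9 + sqrt((3 - 4)**2 + x) = 0*9 + sqrt((3 - 4)**2 + 7/2) = 0 + sqrt((-1)**2 + 7/2) = 0 + sqrt(1 + 7/2) = 0 + sqrt(9/2) = 0 + 3*sqrt(2)/2 = 3*sqrt(2)/2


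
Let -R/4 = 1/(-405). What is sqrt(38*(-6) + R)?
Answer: 4*I*sqrt(28855)/45 ≈ 15.099*I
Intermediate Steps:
R = 4/405 (R = -4/(-405) = -4*(-1/405) = 4/405 ≈ 0.0098765)
sqrt(38*(-6) + R) = sqrt(38*(-6) + 4/405) = sqrt(-228 + 4/405) = sqrt(-92336/405) = 4*I*sqrt(28855)/45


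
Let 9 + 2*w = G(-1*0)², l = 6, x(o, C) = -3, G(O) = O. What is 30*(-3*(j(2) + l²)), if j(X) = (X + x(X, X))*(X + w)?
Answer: -3465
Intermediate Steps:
w = -9/2 (w = -9/2 + (-1*0)²/2 = -9/2 + (½)*0² = -9/2 + (½)*0 = -9/2 + 0 = -9/2 ≈ -4.5000)
j(X) = (-3 + X)*(-9/2 + X) (j(X) = (X - 3)*(X - 9/2) = (-3 + X)*(-9/2 + X))
30*(-3*(j(2) + l²)) = 30*(-3*((27/2 + 2² - 15/2*2) + 6²)) = 30*(-3*((27/2 + 4 - 15) + 36)) = 30*(-3*(5/2 + 36)) = 30*(-3*77/2) = 30*(-231/2) = -3465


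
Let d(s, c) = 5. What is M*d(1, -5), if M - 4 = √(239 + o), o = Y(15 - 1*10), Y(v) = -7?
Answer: 20 + 10*√58 ≈ 96.158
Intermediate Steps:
o = -7
M = 4 + 2*√58 (M = 4 + √(239 - 7) = 4 + √232 = 4 + 2*√58 ≈ 19.232)
M*d(1, -5) = (4 + 2*√58)*5 = 20 + 10*√58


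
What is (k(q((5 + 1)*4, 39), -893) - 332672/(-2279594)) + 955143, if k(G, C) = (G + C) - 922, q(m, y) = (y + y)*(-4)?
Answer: 1086244944088/1139797 ≈ 9.5302e+5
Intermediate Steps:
q(m, y) = -8*y (q(m, y) = (2*y)*(-4) = -8*y)
k(G, C) = -922 + C + G (k(G, C) = (C + G) - 922 = -922 + C + G)
(k(q((5 + 1)*4, 39), -893) - 332672/(-2279594)) + 955143 = ((-922 - 893 - 8*39) - 332672/(-2279594)) + 955143 = ((-922 - 893 - 312) - 332672*(-1/2279594)) + 955143 = (-2127 + 166336/1139797) + 955143 = -2424181883/1139797 + 955143 = 1086244944088/1139797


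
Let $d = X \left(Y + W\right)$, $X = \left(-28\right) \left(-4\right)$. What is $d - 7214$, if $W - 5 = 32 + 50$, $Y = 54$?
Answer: $8578$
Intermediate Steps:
$W = 87$ ($W = 5 + \left(32 + 50\right) = 5 + 82 = 87$)
$X = 112$
$d = 15792$ ($d = 112 \left(54 + 87\right) = 112 \cdot 141 = 15792$)
$d - 7214 = 15792 - 7214 = 8578$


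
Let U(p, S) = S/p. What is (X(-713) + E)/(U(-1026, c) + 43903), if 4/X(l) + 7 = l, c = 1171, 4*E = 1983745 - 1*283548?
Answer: 2180502624/225216535 ≈ 9.6818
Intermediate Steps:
E = 1700197/4 (E = (1983745 - 1*283548)/4 = (1983745 - 283548)/4 = (1/4)*1700197 = 1700197/4 ≈ 4.2505e+5)
X(l) = 4/(-7 + l)
(X(-713) + E)/(U(-1026, c) + 43903) = (4/(-7 - 713) + 1700197/4)/(1171/(-1026) + 43903) = (4/(-720) + 1700197/4)/(1171*(-1/1026) + 43903) = (4*(-1/720) + 1700197/4)/(-1171/1026 + 43903) = (-1/180 + 1700197/4)/(45043307/1026) = (19127216/45)*(1026/45043307) = 2180502624/225216535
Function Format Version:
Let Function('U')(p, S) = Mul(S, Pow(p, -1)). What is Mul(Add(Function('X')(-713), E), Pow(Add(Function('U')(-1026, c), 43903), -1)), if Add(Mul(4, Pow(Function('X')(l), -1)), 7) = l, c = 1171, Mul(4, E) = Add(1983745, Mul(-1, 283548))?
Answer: Rational(2180502624, 225216535) ≈ 9.6818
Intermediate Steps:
E = Rational(1700197, 4) (E = Mul(Rational(1, 4), Add(1983745, Mul(-1, 283548))) = Mul(Rational(1, 4), Add(1983745, -283548)) = Mul(Rational(1, 4), 1700197) = Rational(1700197, 4) ≈ 4.2505e+5)
Function('X')(l) = Mul(4, Pow(Add(-7, l), -1))
Mul(Add(Function('X')(-713), E), Pow(Add(Function('U')(-1026, c), 43903), -1)) = Mul(Add(Mul(4, Pow(Add(-7, -713), -1)), Rational(1700197, 4)), Pow(Add(Mul(1171, Pow(-1026, -1)), 43903), -1)) = Mul(Add(Mul(4, Pow(-720, -1)), Rational(1700197, 4)), Pow(Add(Mul(1171, Rational(-1, 1026)), 43903), -1)) = Mul(Add(Mul(4, Rational(-1, 720)), Rational(1700197, 4)), Pow(Add(Rational(-1171, 1026), 43903), -1)) = Mul(Add(Rational(-1, 180), Rational(1700197, 4)), Pow(Rational(45043307, 1026), -1)) = Mul(Rational(19127216, 45), Rational(1026, 45043307)) = Rational(2180502624, 225216535)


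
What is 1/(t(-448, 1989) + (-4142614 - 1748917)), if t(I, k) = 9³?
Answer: -1/5890802 ≈ -1.6976e-7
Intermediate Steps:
t(I, k) = 729
1/(t(-448, 1989) + (-4142614 - 1748917)) = 1/(729 + (-4142614 - 1748917)) = 1/(729 - 5891531) = 1/(-5890802) = -1/5890802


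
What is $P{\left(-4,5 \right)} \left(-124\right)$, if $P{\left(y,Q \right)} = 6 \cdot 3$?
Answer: $-2232$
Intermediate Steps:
$P{\left(y,Q \right)} = 18$
$P{\left(-4,5 \right)} \left(-124\right) = 18 \left(-124\right) = -2232$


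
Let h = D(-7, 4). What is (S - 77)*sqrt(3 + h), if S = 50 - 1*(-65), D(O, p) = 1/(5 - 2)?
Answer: 38*sqrt(30)/3 ≈ 69.378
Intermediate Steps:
D(O, p) = 1/3
S = 115 (S = 50 + 65 = 115)
h = 1/3 ≈ 0.33333
(S - 77)*sqrt(3 + h) = (115 - 77)*sqrt(3 + 1/3) = 38*sqrt(10/3) = 38*(sqrt(30)/3) = 38*sqrt(30)/3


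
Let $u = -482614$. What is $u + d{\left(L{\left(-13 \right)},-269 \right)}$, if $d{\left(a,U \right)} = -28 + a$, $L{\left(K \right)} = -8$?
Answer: $-482650$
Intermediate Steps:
$u + d{\left(L{\left(-13 \right)},-269 \right)} = -482614 - 36 = -482650$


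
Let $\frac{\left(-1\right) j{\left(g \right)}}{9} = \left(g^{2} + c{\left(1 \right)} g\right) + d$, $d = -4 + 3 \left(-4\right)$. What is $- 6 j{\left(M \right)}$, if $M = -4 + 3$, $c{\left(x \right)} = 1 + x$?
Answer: $-918$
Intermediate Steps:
$d = -16$ ($d = -4 - 12 = -16$)
$M = -1$
$j{\left(g \right)} = 144 - 18 g - 9 g^{2}$ ($j{\left(g \right)} = - 9 \left(\left(g^{2} + \left(1 + 1\right) g\right) - 16\right) = - 9 \left(\left(g^{2} + 2 g\right) - 16\right) = - 9 \left(-16 + g^{2} + 2 g\right) = 144 - 18 g - 9 g^{2}$)
$- 6 j{\left(M \right)} = - 6 \left(144 - -18 - 9 \left(-1\right)^{2}\right) = - 6 \left(144 + 18 - 9\right) = \left(-6\right) 153 = -918$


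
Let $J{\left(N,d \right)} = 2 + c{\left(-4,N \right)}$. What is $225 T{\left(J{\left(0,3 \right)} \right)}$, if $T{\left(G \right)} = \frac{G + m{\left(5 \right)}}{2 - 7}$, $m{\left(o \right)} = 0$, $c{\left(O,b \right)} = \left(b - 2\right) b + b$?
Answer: $-90$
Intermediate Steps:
$c{\left(O,b \right)} = b + b \left(-2 + b\right)$ ($c{\left(O,b \right)} = \left(-2 + b\right) b + b = b \left(-2 + b\right) + b = b + b \left(-2 + b\right)$)
$J{\left(N,d \right)} = 2 + N \left(-1 + N\right)$
$T{\left(G \right)} = - \frac{G}{5}$ ($T{\left(G \right)} = \frac{G + 0}{2 - 7} = \frac{G}{-5} = G \left(- \frac{1}{5}\right) = - \frac{G}{5}$)
$225 T{\left(J{\left(0,3 \right)} \right)} = 225 \left(- \frac{2 + 0 \left(-1 + 0\right)}{5}\right) = 225 \left(- \frac{2 + 0 \left(-1\right)}{5}\right) = 225 \left(- \frac{2 + 0}{5}\right) = 225 \left(\left(- \frac{1}{5}\right) 2\right) = 225 \left(- \frac{2}{5}\right) = -90$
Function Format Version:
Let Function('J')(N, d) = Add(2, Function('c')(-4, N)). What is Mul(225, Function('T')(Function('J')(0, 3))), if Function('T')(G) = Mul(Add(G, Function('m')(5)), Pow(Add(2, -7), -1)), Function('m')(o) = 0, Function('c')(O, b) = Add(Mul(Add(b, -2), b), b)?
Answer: -90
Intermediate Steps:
Function('c')(O, b) = Add(b, Mul(b, Add(-2, b))) (Function('c')(O, b) = Add(Mul(Add(-2, b), b), b) = Add(Mul(b, Add(-2, b)), b) = Add(b, Mul(b, Add(-2, b))))
Function('J')(N, d) = Add(2, Mul(N, Add(-1, N)))
Function('T')(G) = Mul(Rational(-1, 5), G) (Function('T')(G) = Mul(Add(G, 0), Pow(Add(2, -7), -1)) = Mul(G, Pow(-5, -1)) = Mul(G, Rational(-1, 5)) = Mul(Rational(-1, 5), G))
Mul(225, Function('T')(Function('J')(0, 3))) = Mul(225, Mul(Rational(-1, 5), Add(2, Mul(0, Add(-1, 0))))) = Mul(225, Mul(Rational(-1, 5), Add(2, Mul(0, -1)))) = Mul(225, Mul(Rational(-1, 5), Add(2, 0))) = Mul(225, Mul(Rational(-1, 5), 2)) = Mul(225, Rational(-2, 5)) = -90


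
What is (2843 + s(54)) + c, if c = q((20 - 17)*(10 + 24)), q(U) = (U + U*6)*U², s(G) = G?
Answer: 7431353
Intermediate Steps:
q(U) = 7*U³ (q(U) = (U + 6*U)*U² = (7*U)*U² = 7*U³)
c = 7428456 (c = 7*((20 - 17)*(10 + 24))³ = 7*(3*34)³ = 7*102³ = 7*1061208 = 7428456)
(2843 + s(54)) + c = (2843 + 54) + 7428456 = 2897 + 7428456 = 7431353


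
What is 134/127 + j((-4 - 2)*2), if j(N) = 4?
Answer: 642/127 ≈ 5.0551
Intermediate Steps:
134/127 + j((-4 - 2)*2) = 134/127 + 4 = 642/127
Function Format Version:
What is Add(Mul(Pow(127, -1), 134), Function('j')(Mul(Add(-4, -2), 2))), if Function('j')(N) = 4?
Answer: Rational(642, 127) ≈ 5.0551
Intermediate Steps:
Add(Mul(Pow(127, -1), 134), Function('j')(Mul(Add(-4, -2), 2))) = Add(Mul(Pow(127, -1), 134), 4) = Add(Mul(Rational(1, 127), 134), 4) = Add(Rational(134, 127), 4) = Rational(642, 127)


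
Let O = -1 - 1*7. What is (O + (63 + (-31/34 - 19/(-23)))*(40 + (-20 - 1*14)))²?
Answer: 20871291961/152881 ≈ 1.3652e+5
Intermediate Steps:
O = -8 (O = -1 - 7 = -8)
(O + (63 + (-31/34 - 19/(-23)))*(40 + (-20 - 1*14)))² = (-8 + (63 + (-31/34 - 19/(-23)))*(40 + (-20 - 1*14)))² = (-8 + (63 + (-31*1/34 - 19*(-1/23)))*(40 + (-20 - 14)))² = (-8 + (63 + (-31/34 + 19/23))*(40 - 34))² = (-8 + (63 - 67/782)*6)² = (-8 + (49199/782)*6)² = (-8 + 147597/391)² = (144469/391)² = 20871291961/152881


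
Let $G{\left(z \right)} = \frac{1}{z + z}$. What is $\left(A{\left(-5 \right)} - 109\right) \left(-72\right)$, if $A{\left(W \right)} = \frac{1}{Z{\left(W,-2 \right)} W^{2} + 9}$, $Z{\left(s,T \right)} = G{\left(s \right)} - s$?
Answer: $\frac{2063880}{263} \approx 7847.5$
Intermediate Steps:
$G{\left(z \right)} = \frac{1}{2 z}$
$Z{\left(s,T \right)} = \frac{1}{2 s} - s$
$A{\left(W \right)} = \frac{1}{9 + W^{2} \left(\frac{1}{2 W} - W\right)}$ ($A{\left(W \right)} = \frac{1}{\left(\frac{1}{2 W} - W\right) W^{2} + 9} = \frac{1}{W^{2} \left(\frac{1}{2 W} - W\right) + 9} = \frac{1}{9 + W^{2} \left(\frac{1}{2 W} - W\right)}$)
$\left(A{\left(-5 \right)} - 109\right) \left(-72\right) = \left(\frac{2}{18 - 5 - 2 \left(-5\right)^{3}} - 109\right) \left(-72\right) = \left(\frac{2}{18 - 5 - -250} - 109\right) \left(-72\right) = \left(\frac{2}{18 - 5 + 250} - 109\right) \left(-72\right) = \left(\frac{2}{263} - 109\right) \left(-72\right) = \left(- \frac{28665}{263}\right) \left(-72\right) = \frac{2063880}{263}$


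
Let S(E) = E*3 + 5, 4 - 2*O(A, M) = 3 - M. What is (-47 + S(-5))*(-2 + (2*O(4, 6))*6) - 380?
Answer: -2660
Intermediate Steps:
O(A, M) = ½ + M/2 (O(A, M) = 2 - (3 - M)/2 = 2 + (-3/2 + M/2) = ½ + M/2)
S(E) = 5 + 3*E (S(E) = 3*E + 5 = 5 + 3*E)
(-47 + S(-5))*(-2 + (2*O(4, 6))*6) - 380 = (-47 + (5 + 3*(-5)))*(-2 + (2*(½ + (½)*6))*6) - 380 = (-47 + (5 - 15))*(-2 + (2*(½ + 3))*6) - 380 = (-47 - 10)*(-2 + (2*(7/2))*6) - 380 = -57*(-2 + 7*6) - 380 = -57*(-2 + 42) - 380 = -57*40 - 380 = -2280 - 380 = -2660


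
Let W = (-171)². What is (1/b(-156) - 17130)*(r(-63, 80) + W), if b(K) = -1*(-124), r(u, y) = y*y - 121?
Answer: -18862176720/31 ≈ -6.0846e+8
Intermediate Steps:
r(u, y) = -121 + y² (r(u, y) = y² - 121 = -121 + y²)
b(K) = 124
W = 29241
(1/b(-156) - 17130)*(r(-63, 80) + W) = (1/124 - 17130)*((-121 + 80²) + 29241) = (1/124 - 17130)*((-121 + 6400) + 29241) = -2124119*(6279 + 29241)/124 = -2124119/124*35520 = -18862176720/31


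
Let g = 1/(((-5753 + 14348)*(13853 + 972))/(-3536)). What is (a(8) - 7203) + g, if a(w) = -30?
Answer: -921635192411/127420875 ≈ -7233.0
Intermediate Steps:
g = -3536/127420875 (g = 1/((8595*14825)*(-1/3536)) = 1/(127420875*(-1/3536)) = 1/(-127420875/3536) = -3536/127420875 ≈ -2.7751e-5)
(a(8) - 7203) + g = (-30 - 7203) - 3536/127420875 = -7233 - 3536/127420875 = -921635192411/127420875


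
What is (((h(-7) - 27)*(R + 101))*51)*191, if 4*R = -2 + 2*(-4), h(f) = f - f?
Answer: -51812379/2 ≈ -2.5906e+7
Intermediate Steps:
h(f) = 0
R = -5/2 (R = (-2 + 2*(-4))/4 = (-2 - 8)/4 = (¼)*(-10) = -5/2 ≈ -2.5000)
(((h(-7) - 27)*(R + 101))*51)*191 = (((0 - 27)*(-5/2 + 101))*51)*191 = (-27*197/2*51)*191 = -5319/2*51*191 = -271269/2*191 = -51812379/2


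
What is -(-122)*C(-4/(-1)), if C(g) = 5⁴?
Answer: 76250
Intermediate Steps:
C(g) = 625
-(-122)*C(-4/(-1)) = -(-122)*625 = -1*(-76250) = 76250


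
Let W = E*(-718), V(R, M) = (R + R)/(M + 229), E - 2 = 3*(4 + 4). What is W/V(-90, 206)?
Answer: 135343/3 ≈ 45114.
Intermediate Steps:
E = 26 (E = 2 + 3*(4 + 4) = 2 + 3*8 = 2 + 24 = 26)
V(R, M) = 2*R/(229 + M) (V(R, M) = (2*R)/(229 + M) = 2*R/(229 + M))
W = -18668 (W = 26*(-718) = -18668)
W/V(-90, 206) = -18668/(2*(-90)/(229 + 206)) = -18668/(2*(-90)/435) = -18668/(2*(-90)*(1/435)) = -18668/(-12/29) = -18668*(-29/12) = 135343/3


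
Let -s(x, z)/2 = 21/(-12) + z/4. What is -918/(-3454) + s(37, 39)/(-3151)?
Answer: 1473941/5441777 ≈ 0.27086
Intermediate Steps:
s(x, z) = 7/2 - z/2 (s(x, z) = -2*(21/(-12) + z/4) = -2*(21*(-1/12) + z*(1/4)) = -2*(-7/4 + z/4) = 7/2 - z/2)
-918/(-3454) + s(37, 39)/(-3151) = -918/(-3454) + (7/2 - 1/2*39)/(-3151) = -918*(-1/3454) + (7/2 - 39/2)*(-1/3151) = 459/1727 - 16*(-1/3151) = 459/1727 + 16/3151 = 1473941/5441777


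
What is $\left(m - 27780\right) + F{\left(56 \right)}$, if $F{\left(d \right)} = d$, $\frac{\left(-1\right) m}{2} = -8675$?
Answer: $-10374$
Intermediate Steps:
$m = 17350$ ($m = \left(-2\right) \left(-8675\right) = 17350$)
$\left(m - 27780\right) + F{\left(56 \right)} = \left(17350 - 27780\right) + 56 = -10430 + 56 = -10374$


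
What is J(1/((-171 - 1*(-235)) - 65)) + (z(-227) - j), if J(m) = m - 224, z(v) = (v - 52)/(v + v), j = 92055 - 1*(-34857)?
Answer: -57719919/454 ≈ -1.2714e+5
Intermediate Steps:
j = 126912 (j = 92055 + 34857 = 126912)
z(v) = (-52 + v)/(2*v) (z(v) = (-52 + v)/((2*v)) = (-52 + v)*(1/(2*v)) = (-52 + v)/(2*v))
J(m) = -224 + m
J(1/((-171 - 1*(-235)) - 65)) + (z(-227) - j) = (-224 + 1/((-171 - 1*(-235)) - 65)) + ((1/2)*(-52 - 227)/(-227) - 1*126912) = (-224 + 1/((-171 + 235) - 65)) + ((1/2)*(-1/227)*(-279) - 126912) = (-224 + 1/(64 - 65)) + (279/454 - 126912) = (-224 + 1/(-1)) - 57617769/454 = (-224 - 1) - 57617769/454 = -225 - 57617769/454 = -57719919/454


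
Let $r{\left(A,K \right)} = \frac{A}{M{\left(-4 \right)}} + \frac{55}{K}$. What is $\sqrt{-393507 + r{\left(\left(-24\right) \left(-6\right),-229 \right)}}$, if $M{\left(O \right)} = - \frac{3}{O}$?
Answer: $\frac{i \sqrt{20625844510}}{229} \approx 627.15 i$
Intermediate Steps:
$r{\left(A,K \right)} = \frac{55}{K} + \frac{4 A}{3}$ ($r{\left(A,K \right)} = \frac{A}{\left(-3\right) \frac{1}{-4}} + \frac{55}{K} = \frac{A}{\left(-3\right) \left(- \frac{1}{4}\right)} + \frac{55}{K} = \frac{A}{\frac{3}{4}} + \frac{55}{K} = A \frac{4}{3} + \frac{55}{K} = \frac{4 A}{3} + \frac{55}{K} = \frac{55}{K} + \frac{4 A}{3}$)
$\sqrt{-393507 + r{\left(\left(-24\right) \left(-6\right),-229 \right)}} = \sqrt{-393507 + \left(\frac{55}{-229} + \frac{4 \left(\left(-24\right) \left(-6\right)\right)}{3}\right)} = \sqrt{-393507 + \left(55 \left(- \frac{1}{229}\right) + \frac{4}{3} \cdot 144\right)} = \sqrt{-393507 + \left(- \frac{55}{229} + 192\right)} = \sqrt{-393507 + \frac{43913}{229}} = \sqrt{- \frac{90069190}{229}} = \frac{i \sqrt{20625844510}}{229}$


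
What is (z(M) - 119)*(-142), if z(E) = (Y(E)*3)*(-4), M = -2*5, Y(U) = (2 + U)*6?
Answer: -64894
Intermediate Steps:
Y(U) = 12 + 6*U
M = -10
z(E) = -144 - 72*E (z(E) = ((12 + 6*E)*3)*(-4) = (36 + 18*E)*(-4) = -144 - 72*E)
(z(M) - 119)*(-142) = ((-144 - 72*(-10)) - 119)*(-142) = ((-144 + 720) - 119)*(-142) = (576 - 119)*(-142) = 457*(-142) = -64894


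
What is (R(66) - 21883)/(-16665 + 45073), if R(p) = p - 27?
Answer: -5461/7102 ≈ -0.76894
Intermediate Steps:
R(p) = -27 + p
(R(66) - 21883)/(-16665 + 45073) = ((-27 + 66) - 21883)/(-16665 + 45073) = (39 - 21883)/28408 = -21844*1/28408 = -5461/7102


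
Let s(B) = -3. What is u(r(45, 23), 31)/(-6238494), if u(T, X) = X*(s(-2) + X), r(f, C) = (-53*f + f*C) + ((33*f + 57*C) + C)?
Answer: -434/3119247 ≈ -0.00013914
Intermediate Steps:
r(f, C) = -20*f + 58*C + C*f (r(f, C) = (-53*f + C*f) + (33*f + 58*C) = -20*f + 58*C + C*f)
u(T, X) = X*(-3 + X)
u(r(45, 23), 31)/(-6238494) = (31*(-3 + 31))/(-6238494) = (31*28)*(-1/6238494) = 868*(-1/6238494) = -434/3119247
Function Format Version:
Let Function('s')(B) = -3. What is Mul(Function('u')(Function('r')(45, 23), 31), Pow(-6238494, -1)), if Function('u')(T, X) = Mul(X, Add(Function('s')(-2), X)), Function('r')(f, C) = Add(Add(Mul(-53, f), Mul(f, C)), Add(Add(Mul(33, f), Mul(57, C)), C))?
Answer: Rational(-434, 3119247) ≈ -0.00013914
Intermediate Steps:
Function('r')(f, C) = Add(Mul(-20, f), Mul(58, C), Mul(C, f)) (Function('r')(f, C) = Add(Add(Mul(-53, f), Mul(C, f)), Add(Mul(33, f), Mul(58, C))) = Add(Mul(-20, f), Mul(58, C), Mul(C, f)))
Function('u')(T, X) = Mul(X, Add(-3, X))
Mul(Function('u')(Function('r')(45, 23), 31), Pow(-6238494, -1)) = Mul(Mul(31, Add(-3, 31)), Pow(-6238494, -1)) = Mul(Mul(31, 28), Rational(-1, 6238494)) = Mul(868, Rational(-1, 6238494)) = Rational(-434, 3119247)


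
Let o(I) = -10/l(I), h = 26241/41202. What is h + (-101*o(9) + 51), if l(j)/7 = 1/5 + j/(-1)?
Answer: 2661983/75537 ≈ 35.241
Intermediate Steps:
l(j) = 7/5 - 7*j (l(j) = 7*(1/5 + j/(-1)) = 7*(1*(1/5) + j*(-1)) = 7*(1/5 - j) = 7/5 - 7*j)
h = 8747/13734 (h = 26241*(1/41202) = 8747/13734 ≈ 0.63689)
o(I) = -10/(7/5 - 7*I)
h + (-101*o(9) + 51) = 8747/13734 + (-5050/(7*(-1 + 5*9)) + 51) = 8747/13734 + (-5050/(7*(-1 + 45)) + 51) = 8747/13734 + (-5050/(7*44) + 51) = 8747/13734 + (-101*25/154 + 51) = 8747/13734 + (-2525/154 + 51) = 8747/13734 + 5329/154 = 2661983/75537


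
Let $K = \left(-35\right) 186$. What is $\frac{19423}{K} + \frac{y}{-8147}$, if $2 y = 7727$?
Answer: $- \frac{91695283}{26518485} \approx -3.4578$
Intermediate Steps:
$y = \frac{7727}{2}$ ($y = \frac{1}{2} \cdot 7727 = \frac{7727}{2} \approx 3863.5$)
$K = -6510$
$\frac{19423}{K} + \frac{y}{-8147} = \frac{19423}{-6510} + \frac{7727}{2 \left(-8147\right)} = 19423 \left(- \frac{1}{6510}\right) + \frac{7727}{2} \left(- \frac{1}{8147}\right) = - \frac{19423}{6510} - \frac{7727}{16294} = - \frac{91695283}{26518485}$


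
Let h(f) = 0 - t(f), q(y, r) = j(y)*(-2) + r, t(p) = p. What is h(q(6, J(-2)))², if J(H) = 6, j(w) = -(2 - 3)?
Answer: 16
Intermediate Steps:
j(w) = 1 (j(w) = -1*(-1) = 1)
q(y, r) = -2 + r (q(y, r) = 1*(-2) + r = -2 + r)
h(f) = -f (h(f) = 0 - f = -f)
h(q(6, J(-2)))² = (-(-2 + 6))² = (-1*4)² = (-4)² = 16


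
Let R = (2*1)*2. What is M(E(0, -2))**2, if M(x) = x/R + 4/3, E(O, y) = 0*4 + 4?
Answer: 49/9 ≈ 5.4444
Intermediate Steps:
R = 4 (R = 2*2 = 4)
E(O, y) = 4 (E(O, y) = 0 + 4 = 4)
M(x) = 4/3 + x/4 (M(x) = x/4 + 4/3 = 4/3 + x/4)
M(E(0, -2))**2 = (4/3 + (1/4)*4)**2 = (4/3 + 1)**2 = (7/3)**2 = 49/9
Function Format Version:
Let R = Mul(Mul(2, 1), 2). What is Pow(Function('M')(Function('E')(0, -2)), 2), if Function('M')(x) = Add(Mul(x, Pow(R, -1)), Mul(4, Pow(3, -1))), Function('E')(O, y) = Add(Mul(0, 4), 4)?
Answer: Rational(49, 9) ≈ 5.4444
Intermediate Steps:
R = 4 (R = Mul(2, 2) = 4)
Function('E')(O, y) = 4 (Function('E')(O, y) = Add(0, 4) = 4)
Function('M')(x) = Add(Rational(4, 3), Mul(Rational(1, 4), x)) (Function('M')(x) = Add(Mul(x, Pow(4, -1)), Mul(4, Pow(3, -1))) = Add(Mul(x, Rational(1, 4)), Mul(4, Rational(1, 3))) = Add(Mul(Rational(1, 4), x), Rational(4, 3)) = Add(Rational(4, 3), Mul(Rational(1, 4), x)))
Pow(Function('M')(Function('E')(0, -2)), 2) = Pow(Add(Rational(4, 3), Mul(Rational(1, 4), 4)), 2) = Pow(Add(Rational(4, 3), 1), 2) = Pow(Rational(7, 3), 2) = Rational(49, 9)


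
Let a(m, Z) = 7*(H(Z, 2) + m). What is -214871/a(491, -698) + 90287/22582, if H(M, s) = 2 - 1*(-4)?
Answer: -648301207/11223254 ≈ -57.764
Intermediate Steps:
H(M, s) = 6 (H(M, s) = 2 + 4 = 6)
a(m, Z) = 42 + 7*m (a(m, Z) = 7*(6 + m) = 42 + 7*m)
-214871/a(491, -698) + 90287/22582 = -214871/(42 + 7*491) + 90287/22582 = -214871/(42 + 3437) + 90287*(1/22582) = -214871/3479 + 90287/22582 = -648301207/11223254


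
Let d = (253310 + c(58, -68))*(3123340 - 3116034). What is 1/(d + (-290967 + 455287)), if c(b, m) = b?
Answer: 1/1851270928 ≈ 5.4017e-10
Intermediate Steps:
d = 1851106608 (d = (253310 + 58)*(3123340 - 3116034) = 253368*7306 = 1851106608)
1/(d + (-290967 + 455287)) = 1/(1851106608 + (-290967 + 455287)) = 1/(1851106608 + 164320) = 1/1851270928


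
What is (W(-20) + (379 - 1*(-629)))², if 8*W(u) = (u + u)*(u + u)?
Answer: 1459264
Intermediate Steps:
W(u) = u²/2 (W(u) = ((u + u)*(u + u))/8 = ((2*u)*(2*u))/8 = (4*u²)/8 = u²/2)
(W(-20) + (379 - 1*(-629)))² = ((½)*(-20)² + (379 - 1*(-629)))² = ((½)*400 + (379 + 629))² = (200 + 1008)² = 1208² = 1459264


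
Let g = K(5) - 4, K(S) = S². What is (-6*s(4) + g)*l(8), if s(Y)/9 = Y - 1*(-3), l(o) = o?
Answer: -2856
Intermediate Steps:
g = 21 (g = 5² - 4 = 25 - 4 = 21)
s(Y) = 27 + 9*Y (s(Y) = 9*(Y - 1*(-3)) = 9*(Y + 3) = 9*(3 + Y) = 27 + 9*Y)
(-6*s(4) + g)*l(8) = (-6*(27 + 9*4) + 21)*8 = (-6*(27 + 36) + 21)*8 = (-6*63 + 21)*8 = (-378 + 21)*8 = -357*8 = -2856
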